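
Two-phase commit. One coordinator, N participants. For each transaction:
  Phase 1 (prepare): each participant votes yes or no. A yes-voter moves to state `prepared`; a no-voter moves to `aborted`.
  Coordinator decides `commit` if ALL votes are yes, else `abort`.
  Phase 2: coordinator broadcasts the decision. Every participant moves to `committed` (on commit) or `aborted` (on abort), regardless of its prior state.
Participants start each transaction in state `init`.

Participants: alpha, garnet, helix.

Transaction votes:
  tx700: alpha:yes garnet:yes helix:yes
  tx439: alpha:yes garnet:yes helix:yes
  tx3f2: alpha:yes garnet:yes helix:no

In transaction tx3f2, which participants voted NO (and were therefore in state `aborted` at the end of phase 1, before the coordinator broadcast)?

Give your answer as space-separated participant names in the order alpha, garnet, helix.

Txn tx3f2 phase 1: alpha yes -> prepared; garnet yes -> prepared; helix no -> aborted

Answer: helix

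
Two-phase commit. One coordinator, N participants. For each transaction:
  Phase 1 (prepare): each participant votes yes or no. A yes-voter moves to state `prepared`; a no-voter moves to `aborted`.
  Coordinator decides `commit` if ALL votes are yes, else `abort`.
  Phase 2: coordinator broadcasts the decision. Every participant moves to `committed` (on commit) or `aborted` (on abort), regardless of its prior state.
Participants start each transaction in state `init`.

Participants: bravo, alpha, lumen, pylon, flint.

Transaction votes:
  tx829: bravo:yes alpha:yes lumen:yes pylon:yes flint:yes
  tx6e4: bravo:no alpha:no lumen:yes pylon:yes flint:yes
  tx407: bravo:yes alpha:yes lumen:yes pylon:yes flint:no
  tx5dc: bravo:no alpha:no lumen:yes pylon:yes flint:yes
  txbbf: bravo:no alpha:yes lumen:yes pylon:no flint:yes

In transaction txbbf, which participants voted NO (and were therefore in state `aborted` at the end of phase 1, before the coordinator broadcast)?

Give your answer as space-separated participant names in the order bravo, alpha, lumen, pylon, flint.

Answer: bravo pylon

Derivation:
Txn txbbf phase 1: bravo no -> aborted; alpha yes -> prepared; lumen yes -> prepared; pylon no -> aborted; flint yes -> prepared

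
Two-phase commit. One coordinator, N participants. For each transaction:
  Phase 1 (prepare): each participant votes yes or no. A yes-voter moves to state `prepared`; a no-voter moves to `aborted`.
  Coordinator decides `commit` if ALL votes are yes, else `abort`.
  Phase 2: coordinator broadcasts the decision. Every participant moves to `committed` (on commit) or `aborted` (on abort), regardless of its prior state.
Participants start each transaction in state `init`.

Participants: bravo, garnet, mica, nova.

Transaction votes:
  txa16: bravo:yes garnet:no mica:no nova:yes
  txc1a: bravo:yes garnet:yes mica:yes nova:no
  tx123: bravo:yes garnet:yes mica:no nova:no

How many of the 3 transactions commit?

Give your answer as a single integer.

Answer: 0

Derivation:
txa16: no from garnet, mica -> abort (commits=0)
txc1a: no from nova -> abort (commits=0)
tx123: no from mica, nova -> abort (commits=0)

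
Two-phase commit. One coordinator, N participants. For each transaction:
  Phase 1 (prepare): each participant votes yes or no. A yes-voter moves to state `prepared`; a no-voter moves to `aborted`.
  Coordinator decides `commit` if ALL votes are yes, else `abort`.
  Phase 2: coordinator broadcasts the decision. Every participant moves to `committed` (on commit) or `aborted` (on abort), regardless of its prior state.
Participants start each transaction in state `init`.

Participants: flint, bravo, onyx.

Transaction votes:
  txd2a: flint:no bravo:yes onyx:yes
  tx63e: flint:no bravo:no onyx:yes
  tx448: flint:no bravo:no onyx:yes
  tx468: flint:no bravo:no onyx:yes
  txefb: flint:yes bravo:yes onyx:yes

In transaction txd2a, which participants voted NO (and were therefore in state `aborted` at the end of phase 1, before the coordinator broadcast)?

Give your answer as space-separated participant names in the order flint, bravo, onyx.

Txn txd2a phase 1: flint no -> aborted; bravo yes -> prepared; onyx yes -> prepared

Answer: flint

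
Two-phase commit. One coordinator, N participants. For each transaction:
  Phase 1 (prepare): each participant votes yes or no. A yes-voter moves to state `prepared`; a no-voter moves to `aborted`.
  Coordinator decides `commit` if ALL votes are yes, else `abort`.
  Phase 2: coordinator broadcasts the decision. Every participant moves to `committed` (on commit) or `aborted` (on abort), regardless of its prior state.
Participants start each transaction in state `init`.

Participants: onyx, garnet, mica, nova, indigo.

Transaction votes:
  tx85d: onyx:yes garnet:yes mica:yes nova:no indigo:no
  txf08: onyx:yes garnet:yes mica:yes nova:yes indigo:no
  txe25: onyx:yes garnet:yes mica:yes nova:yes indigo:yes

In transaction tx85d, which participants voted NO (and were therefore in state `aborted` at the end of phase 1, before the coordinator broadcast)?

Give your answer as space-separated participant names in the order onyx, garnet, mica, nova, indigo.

Txn tx85d phase 1: onyx yes -> prepared; garnet yes -> prepared; mica yes -> prepared; nova no -> aborted; indigo no -> aborted

Answer: nova indigo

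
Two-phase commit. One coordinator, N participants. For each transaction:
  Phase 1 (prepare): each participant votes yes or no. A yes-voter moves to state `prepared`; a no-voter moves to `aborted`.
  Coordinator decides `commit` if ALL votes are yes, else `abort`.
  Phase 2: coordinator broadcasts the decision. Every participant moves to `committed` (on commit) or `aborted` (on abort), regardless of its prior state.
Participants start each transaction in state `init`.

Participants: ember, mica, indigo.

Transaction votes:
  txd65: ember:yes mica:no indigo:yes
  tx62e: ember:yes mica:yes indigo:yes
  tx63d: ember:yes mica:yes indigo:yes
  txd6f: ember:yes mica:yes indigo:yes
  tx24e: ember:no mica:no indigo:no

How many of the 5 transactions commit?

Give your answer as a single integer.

txd65: no from mica -> abort (commits=0)
tx62e: all yes -> commit (commits=1)
tx63d: all yes -> commit (commits=2)
txd6f: all yes -> commit (commits=3)
tx24e: no from ember, mica, indigo -> abort (commits=3)

Answer: 3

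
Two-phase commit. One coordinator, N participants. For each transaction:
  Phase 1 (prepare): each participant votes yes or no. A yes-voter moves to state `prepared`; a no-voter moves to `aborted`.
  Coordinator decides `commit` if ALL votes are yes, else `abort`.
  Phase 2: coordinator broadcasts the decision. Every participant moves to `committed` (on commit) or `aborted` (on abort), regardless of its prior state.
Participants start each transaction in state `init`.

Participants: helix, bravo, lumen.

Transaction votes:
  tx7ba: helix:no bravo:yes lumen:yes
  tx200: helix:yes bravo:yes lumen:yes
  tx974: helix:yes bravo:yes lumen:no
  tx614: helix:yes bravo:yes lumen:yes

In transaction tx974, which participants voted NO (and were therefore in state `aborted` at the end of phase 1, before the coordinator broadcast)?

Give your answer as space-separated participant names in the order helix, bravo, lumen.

Txn tx974 phase 1: helix yes -> prepared; bravo yes -> prepared; lumen no -> aborted

Answer: lumen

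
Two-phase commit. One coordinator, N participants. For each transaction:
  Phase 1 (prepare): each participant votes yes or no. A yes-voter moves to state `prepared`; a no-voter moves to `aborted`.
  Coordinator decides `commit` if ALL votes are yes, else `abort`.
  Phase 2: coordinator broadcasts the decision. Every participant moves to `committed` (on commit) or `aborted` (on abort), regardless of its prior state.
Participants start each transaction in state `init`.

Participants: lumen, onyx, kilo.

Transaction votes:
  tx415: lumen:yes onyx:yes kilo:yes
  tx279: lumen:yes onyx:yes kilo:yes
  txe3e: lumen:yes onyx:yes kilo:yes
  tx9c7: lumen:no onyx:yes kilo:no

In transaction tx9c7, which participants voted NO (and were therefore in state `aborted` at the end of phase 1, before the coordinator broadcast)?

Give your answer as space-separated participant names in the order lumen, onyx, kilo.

Txn tx9c7 phase 1: lumen no -> aborted; onyx yes -> prepared; kilo no -> aborted

Answer: lumen kilo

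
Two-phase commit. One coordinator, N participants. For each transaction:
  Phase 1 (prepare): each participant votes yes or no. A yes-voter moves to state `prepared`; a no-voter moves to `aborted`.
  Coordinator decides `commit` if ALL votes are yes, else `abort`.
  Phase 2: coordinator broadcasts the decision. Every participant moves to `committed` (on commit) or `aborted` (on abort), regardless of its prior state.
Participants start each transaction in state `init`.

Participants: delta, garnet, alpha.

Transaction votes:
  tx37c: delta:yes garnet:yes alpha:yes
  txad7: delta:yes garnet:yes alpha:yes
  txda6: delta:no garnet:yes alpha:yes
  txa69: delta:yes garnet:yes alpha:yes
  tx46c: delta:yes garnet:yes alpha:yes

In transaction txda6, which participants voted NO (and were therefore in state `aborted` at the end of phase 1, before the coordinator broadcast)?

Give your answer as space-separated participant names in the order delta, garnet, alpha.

Txn txda6 phase 1: delta no -> aborted; garnet yes -> prepared; alpha yes -> prepared

Answer: delta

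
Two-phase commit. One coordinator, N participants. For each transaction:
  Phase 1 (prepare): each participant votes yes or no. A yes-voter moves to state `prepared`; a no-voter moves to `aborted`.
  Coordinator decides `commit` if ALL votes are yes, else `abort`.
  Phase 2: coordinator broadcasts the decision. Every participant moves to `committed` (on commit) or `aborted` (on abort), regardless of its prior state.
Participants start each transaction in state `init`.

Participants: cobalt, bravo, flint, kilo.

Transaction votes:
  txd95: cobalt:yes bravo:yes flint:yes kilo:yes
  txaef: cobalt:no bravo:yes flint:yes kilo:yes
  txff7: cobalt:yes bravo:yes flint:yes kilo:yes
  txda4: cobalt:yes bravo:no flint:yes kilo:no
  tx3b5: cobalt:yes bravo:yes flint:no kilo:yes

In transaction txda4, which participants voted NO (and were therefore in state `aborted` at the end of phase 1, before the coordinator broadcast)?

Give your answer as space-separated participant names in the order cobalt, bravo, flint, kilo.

Txn txda4 phase 1: cobalt yes -> prepared; bravo no -> aborted; flint yes -> prepared; kilo no -> aborted

Answer: bravo kilo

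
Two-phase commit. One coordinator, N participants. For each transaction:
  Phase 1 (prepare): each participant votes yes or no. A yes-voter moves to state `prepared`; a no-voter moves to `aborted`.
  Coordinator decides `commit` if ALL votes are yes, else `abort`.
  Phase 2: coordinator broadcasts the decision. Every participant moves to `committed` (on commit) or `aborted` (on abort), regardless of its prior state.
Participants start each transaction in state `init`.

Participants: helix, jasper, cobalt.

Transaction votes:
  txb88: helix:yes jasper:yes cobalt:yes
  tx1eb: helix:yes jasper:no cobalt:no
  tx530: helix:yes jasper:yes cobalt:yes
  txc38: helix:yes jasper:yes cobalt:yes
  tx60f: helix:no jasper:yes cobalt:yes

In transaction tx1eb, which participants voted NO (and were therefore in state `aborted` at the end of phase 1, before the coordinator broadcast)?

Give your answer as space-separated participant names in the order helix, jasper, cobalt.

Txn tx1eb phase 1: helix yes -> prepared; jasper no -> aborted; cobalt no -> aborted

Answer: jasper cobalt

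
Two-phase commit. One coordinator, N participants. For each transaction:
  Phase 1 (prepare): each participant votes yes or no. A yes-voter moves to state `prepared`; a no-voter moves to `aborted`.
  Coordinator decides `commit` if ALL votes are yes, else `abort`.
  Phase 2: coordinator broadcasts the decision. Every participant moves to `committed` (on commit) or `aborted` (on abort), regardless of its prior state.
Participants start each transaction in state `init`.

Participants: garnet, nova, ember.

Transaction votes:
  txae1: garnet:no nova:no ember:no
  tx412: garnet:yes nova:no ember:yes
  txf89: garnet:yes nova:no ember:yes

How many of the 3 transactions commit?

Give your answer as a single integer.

txae1: no from garnet, nova, ember -> abort (commits=0)
tx412: no from nova -> abort (commits=0)
txf89: no from nova -> abort (commits=0)

Answer: 0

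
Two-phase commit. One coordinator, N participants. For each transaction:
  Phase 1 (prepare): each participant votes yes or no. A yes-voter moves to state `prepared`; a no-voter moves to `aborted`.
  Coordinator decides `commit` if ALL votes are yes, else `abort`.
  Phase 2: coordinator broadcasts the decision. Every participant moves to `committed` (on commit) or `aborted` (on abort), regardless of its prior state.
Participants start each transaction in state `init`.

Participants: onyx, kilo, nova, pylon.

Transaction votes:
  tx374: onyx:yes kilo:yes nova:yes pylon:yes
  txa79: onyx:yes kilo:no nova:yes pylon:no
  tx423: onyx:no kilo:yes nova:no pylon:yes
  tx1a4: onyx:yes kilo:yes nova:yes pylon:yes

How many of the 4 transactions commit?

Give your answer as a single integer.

tx374: all yes -> commit (commits=1)
txa79: no from kilo, pylon -> abort (commits=1)
tx423: no from onyx, nova -> abort (commits=1)
tx1a4: all yes -> commit (commits=2)

Answer: 2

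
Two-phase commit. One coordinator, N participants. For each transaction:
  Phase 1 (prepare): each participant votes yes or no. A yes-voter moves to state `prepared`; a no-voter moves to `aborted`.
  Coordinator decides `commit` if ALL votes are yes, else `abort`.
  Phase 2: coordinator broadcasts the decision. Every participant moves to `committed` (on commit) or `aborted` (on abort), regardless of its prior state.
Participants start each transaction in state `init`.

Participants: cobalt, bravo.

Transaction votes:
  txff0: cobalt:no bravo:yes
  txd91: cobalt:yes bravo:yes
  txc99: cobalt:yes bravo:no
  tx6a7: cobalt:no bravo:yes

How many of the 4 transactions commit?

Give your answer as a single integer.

Answer: 1

Derivation:
txff0: no from cobalt -> abort (commits=0)
txd91: all yes -> commit (commits=1)
txc99: no from bravo -> abort (commits=1)
tx6a7: no from cobalt -> abort (commits=1)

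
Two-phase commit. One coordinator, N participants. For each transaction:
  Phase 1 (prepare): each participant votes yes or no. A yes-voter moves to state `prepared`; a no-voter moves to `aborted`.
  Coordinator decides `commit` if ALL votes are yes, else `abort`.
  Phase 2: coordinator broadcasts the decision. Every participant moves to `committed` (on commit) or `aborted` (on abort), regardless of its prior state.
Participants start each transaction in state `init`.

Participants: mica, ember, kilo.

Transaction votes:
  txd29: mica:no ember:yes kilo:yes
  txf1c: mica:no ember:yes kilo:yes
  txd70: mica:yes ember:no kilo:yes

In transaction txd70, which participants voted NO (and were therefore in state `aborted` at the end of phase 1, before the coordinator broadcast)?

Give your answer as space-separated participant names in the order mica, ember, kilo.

Answer: ember

Derivation:
Txn txd70 phase 1: mica yes -> prepared; ember no -> aborted; kilo yes -> prepared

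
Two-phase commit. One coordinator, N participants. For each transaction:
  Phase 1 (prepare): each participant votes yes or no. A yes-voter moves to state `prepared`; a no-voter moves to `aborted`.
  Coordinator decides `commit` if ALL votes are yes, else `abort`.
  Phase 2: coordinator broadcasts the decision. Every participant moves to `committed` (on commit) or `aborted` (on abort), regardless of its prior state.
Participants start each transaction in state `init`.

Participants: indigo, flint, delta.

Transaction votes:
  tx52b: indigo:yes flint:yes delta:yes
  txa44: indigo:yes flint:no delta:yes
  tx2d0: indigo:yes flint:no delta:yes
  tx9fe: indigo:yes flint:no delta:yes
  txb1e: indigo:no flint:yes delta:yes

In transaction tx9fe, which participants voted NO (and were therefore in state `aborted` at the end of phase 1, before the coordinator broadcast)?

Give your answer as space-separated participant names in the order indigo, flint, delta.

Txn tx9fe phase 1: indigo yes -> prepared; flint no -> aborted; delta yes -> prepared

Answer: flint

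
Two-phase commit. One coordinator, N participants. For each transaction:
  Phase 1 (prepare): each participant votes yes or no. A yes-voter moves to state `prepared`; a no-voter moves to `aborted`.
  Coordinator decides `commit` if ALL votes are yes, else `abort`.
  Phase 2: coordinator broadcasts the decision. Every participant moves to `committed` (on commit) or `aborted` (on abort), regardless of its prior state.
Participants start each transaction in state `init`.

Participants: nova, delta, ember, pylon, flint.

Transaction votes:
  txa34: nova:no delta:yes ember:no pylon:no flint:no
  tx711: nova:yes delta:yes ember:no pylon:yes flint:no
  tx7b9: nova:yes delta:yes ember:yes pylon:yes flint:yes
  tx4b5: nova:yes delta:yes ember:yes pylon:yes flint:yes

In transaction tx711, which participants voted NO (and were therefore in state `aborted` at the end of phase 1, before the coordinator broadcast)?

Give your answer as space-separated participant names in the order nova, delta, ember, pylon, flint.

Answer: ember flint

Derivation:
Txn tx711 phase 1: nova yes -> prepared; delta yes -> prepared; ember no -> aborted; pylon yes -> prepared; flint no -> aborted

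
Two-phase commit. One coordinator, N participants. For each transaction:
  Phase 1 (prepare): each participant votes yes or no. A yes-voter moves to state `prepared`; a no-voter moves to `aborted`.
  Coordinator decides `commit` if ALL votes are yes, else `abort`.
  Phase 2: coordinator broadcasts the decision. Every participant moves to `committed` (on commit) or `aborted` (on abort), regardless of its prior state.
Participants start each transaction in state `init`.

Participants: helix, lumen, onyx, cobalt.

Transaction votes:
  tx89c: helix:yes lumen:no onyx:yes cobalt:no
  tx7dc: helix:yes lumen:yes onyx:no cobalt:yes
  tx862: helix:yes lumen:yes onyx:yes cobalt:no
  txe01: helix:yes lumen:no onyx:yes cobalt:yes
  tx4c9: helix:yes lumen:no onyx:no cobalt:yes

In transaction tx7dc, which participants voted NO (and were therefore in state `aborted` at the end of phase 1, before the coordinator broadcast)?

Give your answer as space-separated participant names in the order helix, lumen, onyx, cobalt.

Txn tx7dc phase 1: helix yes -> prepared; lumen yes -> prepared; onyx no -> aborted; cobalt yes -> prepared

Answer: onyx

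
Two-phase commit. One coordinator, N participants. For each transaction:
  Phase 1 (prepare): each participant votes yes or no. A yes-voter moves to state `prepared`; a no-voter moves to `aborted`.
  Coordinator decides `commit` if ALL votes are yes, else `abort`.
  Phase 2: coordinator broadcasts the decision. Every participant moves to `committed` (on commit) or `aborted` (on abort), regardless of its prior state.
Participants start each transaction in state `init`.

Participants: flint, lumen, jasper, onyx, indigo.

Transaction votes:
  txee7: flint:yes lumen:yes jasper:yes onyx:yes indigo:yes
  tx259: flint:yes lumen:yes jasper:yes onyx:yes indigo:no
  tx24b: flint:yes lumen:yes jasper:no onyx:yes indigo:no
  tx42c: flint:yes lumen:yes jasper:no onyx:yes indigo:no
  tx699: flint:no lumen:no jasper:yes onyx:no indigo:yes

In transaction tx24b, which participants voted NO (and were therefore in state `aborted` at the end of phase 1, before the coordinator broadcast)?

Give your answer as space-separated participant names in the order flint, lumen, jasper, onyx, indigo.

Txn tx24b phase 1: flint yes -> prepared; lumen yes -> prepared; jasper no -> aborted; onyx yes -> prepared; indigo no -> aborted

Answer: jasper indigo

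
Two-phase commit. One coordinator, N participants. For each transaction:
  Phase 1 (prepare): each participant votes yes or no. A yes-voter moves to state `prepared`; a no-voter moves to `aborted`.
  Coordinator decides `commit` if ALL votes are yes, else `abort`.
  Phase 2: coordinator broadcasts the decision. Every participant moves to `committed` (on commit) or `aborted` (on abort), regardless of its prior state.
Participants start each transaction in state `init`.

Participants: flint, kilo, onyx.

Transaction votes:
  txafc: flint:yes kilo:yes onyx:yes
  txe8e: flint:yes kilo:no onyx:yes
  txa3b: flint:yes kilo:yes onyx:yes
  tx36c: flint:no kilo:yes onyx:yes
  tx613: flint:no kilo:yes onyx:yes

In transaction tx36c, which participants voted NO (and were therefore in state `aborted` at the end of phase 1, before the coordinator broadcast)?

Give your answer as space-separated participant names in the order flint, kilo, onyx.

Answer: flint

Derivation:
Txn tx36c phase 1: flint no -> aborted; kilo yes -> prepared; onyx yes -> prepared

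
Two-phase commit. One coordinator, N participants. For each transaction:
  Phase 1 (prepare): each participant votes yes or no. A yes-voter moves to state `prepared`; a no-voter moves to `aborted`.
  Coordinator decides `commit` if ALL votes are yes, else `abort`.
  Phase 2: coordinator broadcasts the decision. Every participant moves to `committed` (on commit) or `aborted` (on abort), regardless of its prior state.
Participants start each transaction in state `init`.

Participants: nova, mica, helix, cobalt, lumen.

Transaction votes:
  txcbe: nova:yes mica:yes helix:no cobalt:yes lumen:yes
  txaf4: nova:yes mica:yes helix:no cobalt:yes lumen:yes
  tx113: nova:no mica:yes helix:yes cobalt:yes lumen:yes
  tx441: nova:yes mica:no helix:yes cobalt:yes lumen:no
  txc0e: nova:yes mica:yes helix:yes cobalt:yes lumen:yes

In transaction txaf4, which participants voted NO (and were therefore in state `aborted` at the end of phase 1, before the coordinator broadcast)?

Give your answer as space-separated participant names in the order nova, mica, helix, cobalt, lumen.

Txn txaf4 phase 1: nova yes -> prepared; mica yes -> prepared; helix no -> aborted; cobalt yes -> prepared; lumen yes -> prepared

Answer: helix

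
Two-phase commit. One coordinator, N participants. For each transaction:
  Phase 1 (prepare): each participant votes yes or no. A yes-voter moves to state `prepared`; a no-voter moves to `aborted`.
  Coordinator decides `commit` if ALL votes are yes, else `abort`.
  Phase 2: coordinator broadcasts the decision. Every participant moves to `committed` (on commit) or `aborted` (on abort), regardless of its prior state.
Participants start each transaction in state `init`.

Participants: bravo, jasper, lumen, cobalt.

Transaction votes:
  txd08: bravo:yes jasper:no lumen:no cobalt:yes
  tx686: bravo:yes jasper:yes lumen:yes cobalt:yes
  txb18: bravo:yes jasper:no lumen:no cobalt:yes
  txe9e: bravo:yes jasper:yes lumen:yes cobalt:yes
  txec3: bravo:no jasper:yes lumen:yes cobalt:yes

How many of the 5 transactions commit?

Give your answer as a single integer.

Answer: 2

Derivation:
txd08: no from jasper, lumen -> abort (commits=0)
tx686: all yes -> commit (commits=1)
txb18: no from jasper, lumen -> abort (commits=1)
txe9e: all yes -> commit (commits=2)
txec3: no from bravo -> abort (commits=2)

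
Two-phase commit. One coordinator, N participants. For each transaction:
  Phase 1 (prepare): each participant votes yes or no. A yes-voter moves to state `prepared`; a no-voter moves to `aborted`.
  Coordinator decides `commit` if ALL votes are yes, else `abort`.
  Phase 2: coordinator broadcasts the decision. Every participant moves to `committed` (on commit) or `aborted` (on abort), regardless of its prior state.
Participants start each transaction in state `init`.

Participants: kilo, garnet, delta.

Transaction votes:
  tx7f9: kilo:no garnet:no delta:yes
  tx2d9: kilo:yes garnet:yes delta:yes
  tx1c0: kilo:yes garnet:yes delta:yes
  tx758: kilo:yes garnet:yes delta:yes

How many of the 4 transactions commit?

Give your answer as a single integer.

tx7f9: no from kilo, garnet -> abort (commits=0)
tx2d9: all yes -> commit (commits=1)
tx1c0: all yes -> commit (commits=2)
tx758: all yes -> commit (commits=3)

Answer: 3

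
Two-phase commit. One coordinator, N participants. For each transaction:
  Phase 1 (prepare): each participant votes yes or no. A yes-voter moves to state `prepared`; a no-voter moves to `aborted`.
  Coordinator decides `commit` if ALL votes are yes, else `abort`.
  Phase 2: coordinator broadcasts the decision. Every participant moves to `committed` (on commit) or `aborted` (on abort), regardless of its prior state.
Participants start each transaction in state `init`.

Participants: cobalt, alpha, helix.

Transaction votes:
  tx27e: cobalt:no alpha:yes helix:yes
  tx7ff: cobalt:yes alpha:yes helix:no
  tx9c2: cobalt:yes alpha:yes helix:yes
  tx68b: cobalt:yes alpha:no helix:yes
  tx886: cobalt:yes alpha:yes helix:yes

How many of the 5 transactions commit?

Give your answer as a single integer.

tx27e: no from cobalt -> abort (commits=0)
tx7ff: no from helix -> abort (commits=0)
tx9c2: all yes -> commit (commits=1)
tx68b: no from alpha -> abort (commits=1)
tx886: all yes -> commit (commits=2)

Answer: 2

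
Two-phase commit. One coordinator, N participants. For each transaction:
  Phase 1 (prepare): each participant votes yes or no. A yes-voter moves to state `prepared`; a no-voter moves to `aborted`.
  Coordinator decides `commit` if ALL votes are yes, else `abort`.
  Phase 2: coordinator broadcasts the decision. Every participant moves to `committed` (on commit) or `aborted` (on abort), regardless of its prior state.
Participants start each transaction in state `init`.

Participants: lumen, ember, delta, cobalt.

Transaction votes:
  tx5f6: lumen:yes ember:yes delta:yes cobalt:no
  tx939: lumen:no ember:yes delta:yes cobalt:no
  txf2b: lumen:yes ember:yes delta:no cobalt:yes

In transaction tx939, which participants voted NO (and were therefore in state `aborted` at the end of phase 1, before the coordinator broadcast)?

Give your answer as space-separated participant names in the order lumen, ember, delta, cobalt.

Txn tx939 phase 1: lumen no -> aborted; ember yes -> prepared; delta yes -> prepared; cobalt no -> aborted

Answer: lumen cobalt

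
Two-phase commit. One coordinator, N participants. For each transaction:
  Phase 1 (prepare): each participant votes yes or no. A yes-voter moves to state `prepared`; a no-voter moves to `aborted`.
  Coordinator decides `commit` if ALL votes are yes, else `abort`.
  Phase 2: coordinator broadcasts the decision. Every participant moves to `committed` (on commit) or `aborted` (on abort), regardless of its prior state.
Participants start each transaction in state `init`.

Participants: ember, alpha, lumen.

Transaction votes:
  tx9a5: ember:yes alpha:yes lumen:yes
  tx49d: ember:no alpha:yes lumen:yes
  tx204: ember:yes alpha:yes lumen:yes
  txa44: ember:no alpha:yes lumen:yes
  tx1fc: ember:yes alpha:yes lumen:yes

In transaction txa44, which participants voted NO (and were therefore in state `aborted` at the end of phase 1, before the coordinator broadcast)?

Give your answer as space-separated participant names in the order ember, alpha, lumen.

Answer: ember

Derivation:
Txn txa44 phase 1: ember no -> aborted; alpha yes -> prepared; lumen yes -> prepared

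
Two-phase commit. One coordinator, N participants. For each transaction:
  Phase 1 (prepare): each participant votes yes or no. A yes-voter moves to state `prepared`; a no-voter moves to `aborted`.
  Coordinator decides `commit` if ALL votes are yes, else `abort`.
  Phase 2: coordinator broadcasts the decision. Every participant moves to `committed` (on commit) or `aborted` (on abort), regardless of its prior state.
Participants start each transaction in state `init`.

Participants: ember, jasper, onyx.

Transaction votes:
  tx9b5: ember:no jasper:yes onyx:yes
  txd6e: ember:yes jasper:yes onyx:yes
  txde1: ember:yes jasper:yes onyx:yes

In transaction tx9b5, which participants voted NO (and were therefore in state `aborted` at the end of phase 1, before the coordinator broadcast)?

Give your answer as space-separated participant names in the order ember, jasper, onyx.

Txn tx9b5 phase 1: ember no -> aborted; jasper yes -> prepared; onyx yes -> prepared

Answer: ember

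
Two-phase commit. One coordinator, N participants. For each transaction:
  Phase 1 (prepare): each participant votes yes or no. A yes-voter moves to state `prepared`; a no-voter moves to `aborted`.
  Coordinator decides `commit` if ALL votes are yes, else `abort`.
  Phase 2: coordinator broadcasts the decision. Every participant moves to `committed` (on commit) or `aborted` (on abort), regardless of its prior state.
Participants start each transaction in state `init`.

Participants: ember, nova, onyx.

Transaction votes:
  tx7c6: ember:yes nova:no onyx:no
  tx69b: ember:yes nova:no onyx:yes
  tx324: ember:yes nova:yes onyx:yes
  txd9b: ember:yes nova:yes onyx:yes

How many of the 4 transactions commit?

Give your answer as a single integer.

Answer: 2

Derivation:
tx7c6: no from nova, onyx -> abort (commits=0)
tx69b: no from nova -> abort (commits=0)
tx324: all yes -> commit (commits=1)
txd9b: all yes -> commit (commits=2)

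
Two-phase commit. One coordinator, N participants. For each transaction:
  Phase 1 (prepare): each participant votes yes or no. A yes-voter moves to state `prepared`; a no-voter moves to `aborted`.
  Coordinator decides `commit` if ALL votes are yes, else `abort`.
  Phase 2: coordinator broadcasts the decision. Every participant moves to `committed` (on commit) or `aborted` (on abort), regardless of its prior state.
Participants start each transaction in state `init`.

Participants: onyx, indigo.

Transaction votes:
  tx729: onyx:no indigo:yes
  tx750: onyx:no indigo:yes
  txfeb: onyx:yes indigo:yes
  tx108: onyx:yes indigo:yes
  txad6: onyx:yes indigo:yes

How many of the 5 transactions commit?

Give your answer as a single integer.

tx729: no from onyx -> abort (commits=0)
tx750: no from onyx -> abort (commits=0)
txfeb: all yes -> commit (commits=1)
tx108: all yes -> commit (commits=2)
txad6: all yes -> commit (commits=3)

Answer: 3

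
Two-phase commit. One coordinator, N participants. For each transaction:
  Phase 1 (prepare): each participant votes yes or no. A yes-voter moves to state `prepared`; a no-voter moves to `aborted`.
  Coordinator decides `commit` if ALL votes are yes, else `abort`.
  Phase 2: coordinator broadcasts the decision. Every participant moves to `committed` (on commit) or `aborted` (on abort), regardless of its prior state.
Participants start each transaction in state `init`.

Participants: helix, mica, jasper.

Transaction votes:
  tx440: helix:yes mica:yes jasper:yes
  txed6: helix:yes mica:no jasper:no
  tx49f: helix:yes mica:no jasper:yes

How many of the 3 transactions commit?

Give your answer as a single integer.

Answer: 1

Derivation:
tx440: all yes -> commit (commits=1)
txed6: no from mica, jasper -> abort (commits=1)
tx49f: no from mica -> abort (commits=1)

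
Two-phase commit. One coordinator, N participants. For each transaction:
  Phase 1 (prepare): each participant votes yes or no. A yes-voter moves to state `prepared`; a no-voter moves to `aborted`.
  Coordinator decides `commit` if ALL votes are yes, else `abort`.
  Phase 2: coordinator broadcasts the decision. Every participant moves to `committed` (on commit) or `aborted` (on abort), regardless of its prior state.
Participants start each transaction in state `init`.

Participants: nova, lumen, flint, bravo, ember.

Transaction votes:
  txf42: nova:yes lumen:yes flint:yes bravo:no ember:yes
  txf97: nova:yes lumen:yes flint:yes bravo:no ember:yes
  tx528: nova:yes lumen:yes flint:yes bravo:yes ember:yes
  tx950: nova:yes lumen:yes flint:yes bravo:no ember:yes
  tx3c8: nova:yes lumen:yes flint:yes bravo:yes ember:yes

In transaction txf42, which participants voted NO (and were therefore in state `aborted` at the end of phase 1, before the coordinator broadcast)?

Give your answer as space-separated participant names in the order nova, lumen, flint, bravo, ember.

Answer: bravo

Derivation:
Txn txf42 phase 1: nova yes -> prepared; lumen yes -> prepared; flint yes -> prepared; bravo no -> aborted; ember yes -> prepared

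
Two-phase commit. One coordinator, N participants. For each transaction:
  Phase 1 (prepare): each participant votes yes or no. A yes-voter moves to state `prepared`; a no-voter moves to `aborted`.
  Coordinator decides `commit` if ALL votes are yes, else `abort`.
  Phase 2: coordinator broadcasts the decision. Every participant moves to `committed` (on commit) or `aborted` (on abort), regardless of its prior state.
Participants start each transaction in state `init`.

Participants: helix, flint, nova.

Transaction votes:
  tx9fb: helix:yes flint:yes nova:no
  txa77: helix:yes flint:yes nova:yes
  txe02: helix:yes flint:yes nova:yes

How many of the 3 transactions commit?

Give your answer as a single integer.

tx9fb: no from nova -> abort (commits=0)
txa77: all yes -> commit (commits=1)
txe02: all yes -> commit (commits=2)

Answer: 2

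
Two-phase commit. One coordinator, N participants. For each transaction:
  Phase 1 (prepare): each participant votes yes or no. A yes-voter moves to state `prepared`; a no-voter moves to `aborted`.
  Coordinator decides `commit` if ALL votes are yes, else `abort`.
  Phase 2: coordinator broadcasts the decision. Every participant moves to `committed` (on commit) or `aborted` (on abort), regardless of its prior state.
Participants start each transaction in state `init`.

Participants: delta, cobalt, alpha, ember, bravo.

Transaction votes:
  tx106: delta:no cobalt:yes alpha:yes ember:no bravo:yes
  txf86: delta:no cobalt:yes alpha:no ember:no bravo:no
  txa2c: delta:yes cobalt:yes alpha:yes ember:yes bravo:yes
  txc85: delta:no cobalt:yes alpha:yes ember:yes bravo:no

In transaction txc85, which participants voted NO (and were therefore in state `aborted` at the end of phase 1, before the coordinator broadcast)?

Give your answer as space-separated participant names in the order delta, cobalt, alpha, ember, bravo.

Answer: delta bravo

Derivation:
Txn txc85 phase 1: delta no -> aborted; cobalt yes -> prepared; alpha yes -> prepared; ember yes -> prepared; bravo no -> aborted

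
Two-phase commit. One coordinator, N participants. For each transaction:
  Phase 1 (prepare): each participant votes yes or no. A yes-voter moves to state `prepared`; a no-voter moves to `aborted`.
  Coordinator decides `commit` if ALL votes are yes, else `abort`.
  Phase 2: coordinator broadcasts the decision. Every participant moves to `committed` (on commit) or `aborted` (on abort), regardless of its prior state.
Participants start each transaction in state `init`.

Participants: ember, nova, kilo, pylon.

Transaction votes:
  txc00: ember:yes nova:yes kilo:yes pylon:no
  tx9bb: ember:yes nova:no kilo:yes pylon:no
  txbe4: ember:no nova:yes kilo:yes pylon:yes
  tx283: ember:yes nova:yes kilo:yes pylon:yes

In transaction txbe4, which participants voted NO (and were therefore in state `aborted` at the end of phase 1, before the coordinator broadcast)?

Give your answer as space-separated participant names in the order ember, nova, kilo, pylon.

Txn txbe4 phase 1: ember no -> aborted; nova yes -> prepared; kilo yes -> prepared; pylon yes -> prepared

Answer: ember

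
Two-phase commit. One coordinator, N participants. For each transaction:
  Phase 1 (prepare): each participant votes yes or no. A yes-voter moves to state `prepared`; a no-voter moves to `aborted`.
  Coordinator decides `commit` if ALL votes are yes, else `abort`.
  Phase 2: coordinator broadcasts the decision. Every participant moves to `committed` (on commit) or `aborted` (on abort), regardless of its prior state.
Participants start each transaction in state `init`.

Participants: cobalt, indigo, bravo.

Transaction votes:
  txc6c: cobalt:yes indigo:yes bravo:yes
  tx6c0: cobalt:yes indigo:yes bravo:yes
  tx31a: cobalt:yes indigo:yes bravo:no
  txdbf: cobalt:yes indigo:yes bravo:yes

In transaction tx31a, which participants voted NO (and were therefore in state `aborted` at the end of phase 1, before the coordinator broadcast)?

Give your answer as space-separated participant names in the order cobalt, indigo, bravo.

Answer: bravo

Derivation:
Txn tx31a phase 1: cobalt yes -> prepared; indigo yes -> prepared; bravo no -> aborted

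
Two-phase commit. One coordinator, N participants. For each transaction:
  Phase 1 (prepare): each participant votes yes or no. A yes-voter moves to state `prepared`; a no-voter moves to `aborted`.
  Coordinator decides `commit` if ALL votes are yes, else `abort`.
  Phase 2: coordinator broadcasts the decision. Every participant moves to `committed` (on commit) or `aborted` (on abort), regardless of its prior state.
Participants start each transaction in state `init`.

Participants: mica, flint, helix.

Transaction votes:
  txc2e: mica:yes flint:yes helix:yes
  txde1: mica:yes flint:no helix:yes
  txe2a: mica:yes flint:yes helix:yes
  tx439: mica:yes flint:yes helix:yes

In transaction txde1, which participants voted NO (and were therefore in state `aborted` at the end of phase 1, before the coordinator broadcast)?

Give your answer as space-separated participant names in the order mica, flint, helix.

Txn txde1 phase 1: mica yes -> prepared; flint no -> aborted; helix yes -> prepared

Answer: flint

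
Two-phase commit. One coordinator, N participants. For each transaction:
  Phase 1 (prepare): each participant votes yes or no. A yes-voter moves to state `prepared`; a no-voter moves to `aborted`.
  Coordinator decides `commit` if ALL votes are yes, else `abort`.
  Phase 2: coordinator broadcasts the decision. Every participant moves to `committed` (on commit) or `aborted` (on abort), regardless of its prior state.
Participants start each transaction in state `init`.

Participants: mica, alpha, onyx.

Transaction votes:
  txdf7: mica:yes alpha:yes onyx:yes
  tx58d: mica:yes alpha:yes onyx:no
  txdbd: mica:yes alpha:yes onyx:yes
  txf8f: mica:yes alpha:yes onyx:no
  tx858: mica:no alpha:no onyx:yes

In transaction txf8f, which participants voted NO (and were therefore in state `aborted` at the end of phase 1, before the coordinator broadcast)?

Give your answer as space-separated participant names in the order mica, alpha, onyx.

Txn txf8f phase 1: mica yes -> prepared; alpha yes -> prepared; onyx no -> aborted

Answer: onyx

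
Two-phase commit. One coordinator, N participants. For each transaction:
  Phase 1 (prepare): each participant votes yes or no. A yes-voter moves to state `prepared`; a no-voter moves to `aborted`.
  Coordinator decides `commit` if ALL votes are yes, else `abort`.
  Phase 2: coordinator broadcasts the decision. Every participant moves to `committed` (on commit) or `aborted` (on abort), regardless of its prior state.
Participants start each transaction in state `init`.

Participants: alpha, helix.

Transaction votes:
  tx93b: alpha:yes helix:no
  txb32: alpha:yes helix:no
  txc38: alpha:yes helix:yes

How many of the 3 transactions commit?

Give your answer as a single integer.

tx93b: no from helix -> abort (commits=0)
txb32: no from helix -> abort (commits=0)
txc38: all yes -> commit (commits=1)

Answer: 1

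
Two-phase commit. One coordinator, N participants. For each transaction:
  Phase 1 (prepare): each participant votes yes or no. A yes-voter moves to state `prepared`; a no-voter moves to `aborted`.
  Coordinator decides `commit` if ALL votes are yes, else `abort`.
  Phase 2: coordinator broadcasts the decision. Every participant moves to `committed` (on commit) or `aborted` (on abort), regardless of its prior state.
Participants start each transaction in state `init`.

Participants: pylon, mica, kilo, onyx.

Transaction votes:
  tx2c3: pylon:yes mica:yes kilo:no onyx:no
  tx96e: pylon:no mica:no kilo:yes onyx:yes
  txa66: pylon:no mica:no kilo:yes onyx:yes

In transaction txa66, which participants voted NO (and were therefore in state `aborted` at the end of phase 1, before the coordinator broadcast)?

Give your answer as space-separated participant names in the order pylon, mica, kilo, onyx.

Answer: pylon mica

Derivation:
Txn txa66 phase 1: pylon no -> aborted; mica no -> aborted; kilo yes -> prepared; onyx yes -> prepared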